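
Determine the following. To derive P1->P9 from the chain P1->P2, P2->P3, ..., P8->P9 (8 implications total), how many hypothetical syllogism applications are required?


With 8 implications in a chain connecting 9 propositions:
P1->P2, P2->P3, ..., P8->P9
Steps needed = (number of implications) - 1 = 8 - 1 = 7

7


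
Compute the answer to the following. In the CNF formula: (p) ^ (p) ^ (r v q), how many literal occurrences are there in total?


Counting literals in each clause:
Clause 1: 1 literal(s)
Clause 2: 1 literal(s)
Clause 3: 2 literal(s)
Total = 4

4


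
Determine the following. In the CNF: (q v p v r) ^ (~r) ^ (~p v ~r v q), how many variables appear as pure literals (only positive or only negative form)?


Check each variable for pure literal status:
p: mixed (not pure)
q: pure positive
r: mixed (not pure)
Pure literal count = 1

1


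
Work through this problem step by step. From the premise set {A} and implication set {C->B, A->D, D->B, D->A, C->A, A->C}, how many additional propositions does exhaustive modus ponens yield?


Initial facts: {A}
Apply modus ponens to closure:
  A and A->D  =>  D
  D and D->B  =>  B
  A and A->C  =>  C
Final known: {A, B, C, D}
New propositions: {B, C, D}
Count = 3

3


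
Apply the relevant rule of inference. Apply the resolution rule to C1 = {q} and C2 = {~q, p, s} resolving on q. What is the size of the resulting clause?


Remove q from C1 and ~q from C2.
C1 remainder: {}
C2 remainder: {p, s}
Union (resolvent): {p, s}
Resolvent has 2 literal(s).

2


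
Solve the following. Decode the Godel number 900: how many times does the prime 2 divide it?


Factorize 900 by dividing by 2 repeatedly.
Division steps: 2 divides 900 exactly 2 time(s).
Exponent of 2 = 2

2


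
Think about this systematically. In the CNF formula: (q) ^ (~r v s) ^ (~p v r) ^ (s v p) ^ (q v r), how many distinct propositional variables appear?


Identify each variable that appears in the formula.
Variables found: p, q, r, s
Count = 4

4


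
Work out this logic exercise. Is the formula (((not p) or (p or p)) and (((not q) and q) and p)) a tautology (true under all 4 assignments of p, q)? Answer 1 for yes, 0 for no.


Check all 4 assignments:
p=0, q=0: 0
p=0, q=1: 0
p=1, q=0: 0
p=1, q=1: 0
Satisfying count = 0/4.
Tautology iff count = 4: no.

0


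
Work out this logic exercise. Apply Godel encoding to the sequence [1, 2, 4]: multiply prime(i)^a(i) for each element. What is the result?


Encode each element as an exponent of the corresponding prime:
  2^1 = 2
  3^2 = 9
  5^4 = 625
Product = 2 * 9 * 625 = 11250

11250


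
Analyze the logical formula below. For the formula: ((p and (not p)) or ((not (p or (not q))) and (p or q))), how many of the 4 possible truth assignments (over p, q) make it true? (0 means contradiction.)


Check all 4 assignments:
p=0, q=0: 0
p=0, q=1: 1
p=1, q=0: 0
p=1, q=1: 0
Count of True = 1

1


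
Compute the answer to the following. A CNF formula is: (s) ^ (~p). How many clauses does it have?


A CNF formula is a conjunction of clauses.
Clauses are separated by ^.
Counting the conjuncts: 2 clauses.

2


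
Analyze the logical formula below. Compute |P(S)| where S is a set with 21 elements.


The power set of a set with n elements has 2^n elements.
|P(S)| = 2^21 = 2097152

2097152


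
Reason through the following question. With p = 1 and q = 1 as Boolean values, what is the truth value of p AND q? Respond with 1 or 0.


p = 1, q = 1
Operation: p AND q
Evaluate: 1 AND 1 = 1

1


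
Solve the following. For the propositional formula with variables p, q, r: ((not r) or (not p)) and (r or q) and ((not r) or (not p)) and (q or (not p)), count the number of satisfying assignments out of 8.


Evaluate all 8 assignments for p, q, r:
p=0, q=0, r=0: 0
p=0, q=0, r=1: 1
p=0, q=1, r=0: 1
p=0, q=1, r=1: 1
p=1, q=0, r=0: 0
p=1, q=0, r=1: 0
p=1, q=1, r=0: 1
p=1, q=1, r=1: 0
Satisfying count = 4

4


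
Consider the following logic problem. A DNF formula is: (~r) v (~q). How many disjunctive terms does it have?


A DNF formula is a disjunction of terms (conjunctions).
Terms are separated by v.
Counting the disjuncts: 2 terms.

2


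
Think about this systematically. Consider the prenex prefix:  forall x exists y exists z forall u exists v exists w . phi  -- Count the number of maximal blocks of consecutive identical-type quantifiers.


Quantifier-type sequence: A E E A E E  (A=forall, E=exists)
Group into maximal same-type runs:
  Ax1 | Ex2 | Ax1 | Ex2
Number of blocks = 4

4


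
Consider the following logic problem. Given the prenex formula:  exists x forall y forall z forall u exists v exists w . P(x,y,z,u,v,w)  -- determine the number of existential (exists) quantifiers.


Quantifier prefix: exists x forall y forall z forall u exists v exists w
Mark each quantifier type:
  E U U U E E
Universal count = 3, Existential count = 3
Asked for existential (exists) quantifiers: 3

3


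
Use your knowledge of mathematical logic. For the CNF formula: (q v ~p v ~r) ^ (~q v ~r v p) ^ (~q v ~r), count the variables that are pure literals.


Check each variable for pure literal status:
p: mixed (not pure)
q: mixed (not pure)
r: pure negative
Pure literal count = 1

1


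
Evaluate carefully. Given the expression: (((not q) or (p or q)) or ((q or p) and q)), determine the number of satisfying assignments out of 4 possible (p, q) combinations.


Check all 4 assignments:
p=0, q=0: 1
p=0, q=1: 1
p=1, q=0: 1
p=1, q=1: 1
Count of True = 4

4


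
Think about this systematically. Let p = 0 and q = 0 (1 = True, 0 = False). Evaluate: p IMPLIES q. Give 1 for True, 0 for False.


p = 0, q = 0
Operation: p IMPLIES q
Evaluate: 0 IMPLIES 0 = 1

1


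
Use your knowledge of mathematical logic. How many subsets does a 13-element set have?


The power set of a set with n elements has 2^n elements.
|P(S)| = 2^13 = 8192

8192


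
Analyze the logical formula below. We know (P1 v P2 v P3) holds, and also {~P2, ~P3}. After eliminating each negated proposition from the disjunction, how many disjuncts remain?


Original disjuncts (3): P1, P2, P3
Negated (eliminate): ~P2, ~P3
Remaining disjuncts: P1
Count = 3 - 2 = 1

1


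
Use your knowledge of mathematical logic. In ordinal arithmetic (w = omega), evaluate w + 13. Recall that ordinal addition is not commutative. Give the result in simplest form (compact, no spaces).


Compute w + 13.
Ordinal + is associative but NOT commutative; for finite n>0, n + w = w but w + n stays w+n.
w + 13 is already in normal form (a successor ordinal beyond w).
Result = w+13

w+13


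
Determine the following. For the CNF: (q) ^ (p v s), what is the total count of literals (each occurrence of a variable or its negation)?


Counting literals in each clause:
Clause 1: 1 literal(s)
Clause 2: 2 literal(s)
Total = 3

3


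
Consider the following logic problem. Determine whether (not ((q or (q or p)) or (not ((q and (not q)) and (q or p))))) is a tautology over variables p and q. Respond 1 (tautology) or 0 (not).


Check all 4 assignments:
p=0, q=0: 0
p=0, q=1: 0
p=1, q=0: 0
p=1, q=1: 0
Satisfying count = 0/4.
Tautology iff count = 4: no.

0


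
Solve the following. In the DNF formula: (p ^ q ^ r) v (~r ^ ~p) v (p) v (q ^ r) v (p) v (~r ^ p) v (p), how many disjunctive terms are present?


A DNF formula is a disjunction of terms (conjunctions).
Terms are separated by v.
Counting the disjuncts: 7 terms.

7


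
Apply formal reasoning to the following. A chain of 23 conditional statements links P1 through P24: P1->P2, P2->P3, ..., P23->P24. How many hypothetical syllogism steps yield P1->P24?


With 23 implications in a chain connecting 24 propositions:
P1->P2, P2->P3, ..., P23->P24
Steps needed = (number of implications) - 1 = 23 - 1 = 22

22


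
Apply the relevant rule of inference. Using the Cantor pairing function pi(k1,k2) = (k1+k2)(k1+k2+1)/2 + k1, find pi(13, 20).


k1 + k2 = 33
(k1+k2)(k1+k2+1)/2 = 33 * 34 / 2 = 561
pi = 561 + 13 = 574

574


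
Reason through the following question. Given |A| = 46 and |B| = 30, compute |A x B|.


The Cartesian product A x B contains all ordered pairs (a, b).
|A x B| = |A| * |B| = 46 * 30 = 1380

1380


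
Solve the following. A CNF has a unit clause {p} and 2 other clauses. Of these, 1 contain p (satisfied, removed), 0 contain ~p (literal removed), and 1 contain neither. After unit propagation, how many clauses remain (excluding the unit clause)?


Satisfied (removed): 1
Shortened (remain): 0
Unchanged (remain): 1
Remaining = 0 + 1 = 1

1


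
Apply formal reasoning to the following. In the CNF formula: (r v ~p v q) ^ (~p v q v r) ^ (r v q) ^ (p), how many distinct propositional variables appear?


Identify each variable that appears in the formula.
Variables found: p, q, r
Count = 3

3


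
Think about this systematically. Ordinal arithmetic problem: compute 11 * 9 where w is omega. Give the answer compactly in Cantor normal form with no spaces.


Compute 11 * 9.
Ordinal * is associative and left-distributive over +, but NOT commutative; for finite n>1, n*w = w but w*n stays w*n.
Both finite; ordinal * agrees with natural *: 11 * 9 = 99.
Result = 99

99


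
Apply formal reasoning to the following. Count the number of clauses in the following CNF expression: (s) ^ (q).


A CNF formula is a conjunction of clauses.
Clauses are separated by ^.
Counting the conjuncts: 2 clauses.

2


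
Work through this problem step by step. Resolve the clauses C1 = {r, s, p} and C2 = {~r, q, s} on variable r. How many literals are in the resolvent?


Remove r from C1 and ~r from C2.
C1 remainder: {s, p}
C2 remainder: {q, s}
Union (resolvent): {p, q, s}
Resolvent has 3 literal(s).

3


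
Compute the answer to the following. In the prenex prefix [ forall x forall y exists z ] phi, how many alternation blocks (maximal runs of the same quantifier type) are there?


Quantifier-type sequence: A A E  (A=forall, E=exists)
Group into maximal same-type runs:
  Ax2 | Ex1
Number of blocks = 2

2


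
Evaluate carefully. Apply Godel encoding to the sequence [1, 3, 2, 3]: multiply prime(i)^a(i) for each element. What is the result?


Encode each element as an exponent of the corresponding prime:
  2^1 = 2
  3^3 = 27
  5^2 = 25
  7^3 = 343
Product = 2 * 27 * 25 * 343 = 463050

463050


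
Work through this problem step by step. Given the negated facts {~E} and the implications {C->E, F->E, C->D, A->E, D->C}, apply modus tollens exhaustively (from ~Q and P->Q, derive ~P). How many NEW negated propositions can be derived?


Initial negated facts: {~E}
Apply modus tollens to closure:
  ~E and C->E  =>  ~C
  ~E and F->E  =>  ~F
  ~E and A->E  =>  ~A
  ~C and D->C  =>  ~D
Final negated: {~A, ~C, ~D, ~E, ~F}
New negations: {~A, ~C, ~D, ~F}
Count = 4

4


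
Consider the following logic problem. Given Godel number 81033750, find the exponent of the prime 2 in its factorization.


Factorize 81033750 by dividing by 2 repeatedly.
Division steps: 2 divides 81033750 exactly 1 time(s).
Exponent of 2 = 1

1


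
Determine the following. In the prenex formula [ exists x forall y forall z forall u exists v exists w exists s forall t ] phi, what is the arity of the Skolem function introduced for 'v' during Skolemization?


Quantifier prefix: exists x forall y forall z forall u exists v exists w exists s forall t
'v' is existentially quantified at position 5.
Universal variables preceding it: y, z, u
Skolem function arity = 3

3


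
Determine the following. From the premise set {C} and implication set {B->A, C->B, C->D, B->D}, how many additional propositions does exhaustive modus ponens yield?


Initial facts: {C}
Apply modus ponens to closure:
  C and C->B  =>  B
  C and C->D  =>  D
  B and B->A  =>  A
Final known: {A, B, C, D}
New propositions: {A, B, D}
Count = 3

3


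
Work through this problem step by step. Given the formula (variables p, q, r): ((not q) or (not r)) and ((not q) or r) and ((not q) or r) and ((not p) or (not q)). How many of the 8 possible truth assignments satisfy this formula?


Evaluate all 8 assignments for p, q, r:
p=0, q=0, r=0: 1
p=0, q=0, r=1: 1
p=0, q=1, r=0: 0
p=0, q=1, r=1: 0
p=1, q=0, r=0: 1
p=1, q=0, r=1: 1
p=1, q=1, r=0: 0
p=1, q=1, r=1: 0
Satisfying count = 4

4


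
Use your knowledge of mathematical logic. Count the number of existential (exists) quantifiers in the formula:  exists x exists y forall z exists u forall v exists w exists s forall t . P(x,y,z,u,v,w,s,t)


Quantifier prefix: exists x exists y forall z exists u forall v exists w exists s forall t
Mark each quantifier type:
  E E U E U E E U
Universal count = 3, Existential count = 5
Asked for existential (exists) quantifiers: 5

5


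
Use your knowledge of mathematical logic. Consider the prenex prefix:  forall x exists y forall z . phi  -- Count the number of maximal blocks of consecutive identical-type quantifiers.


Quantifier-type sequence: A E A  (A=forall, E=exists)
Group into maximal same-type runs:
  Ax1 | Ex1 | Ax1
Number of blocks = 3

3


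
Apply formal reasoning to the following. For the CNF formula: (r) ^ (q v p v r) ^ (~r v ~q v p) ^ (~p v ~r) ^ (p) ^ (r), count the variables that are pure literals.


Check each variable for pure literal status:
p: mixed (not pure)
q: mixed (not pure)
r: mixed (not pure)
Pure literal count = 0

0


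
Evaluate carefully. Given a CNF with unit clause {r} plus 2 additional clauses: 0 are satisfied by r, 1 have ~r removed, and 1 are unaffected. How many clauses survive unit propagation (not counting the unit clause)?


Satisfied (removed): 0
Shortened (remain): 1
Unchanged (remain): 1
Remaining = 1 + 1 = 2

2


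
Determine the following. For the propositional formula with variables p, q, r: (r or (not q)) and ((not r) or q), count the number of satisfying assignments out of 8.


Evaluate all 8 assignments for p, q, r:
p=0, q=0, r=0: 1
p=0, q=0, r=1: 0
p=0, q=1, r=0: 0
p=0, q=1, r=1: 1
p=1, q=0, r=0: 1
p=1, q=0, r=1: 0
p=1, q=1, r=0: 0
p=1, q=1, r=1: 1
Satisfying count = 4

4


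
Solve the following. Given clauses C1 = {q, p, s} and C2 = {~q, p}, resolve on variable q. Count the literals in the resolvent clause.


Remove q from C1 and ~q from C2.
C1 remainder: {p, s}
C2 remainder: {p}
Union (resolvent): {p, s}
Resolvent has 2 literal(s).

2


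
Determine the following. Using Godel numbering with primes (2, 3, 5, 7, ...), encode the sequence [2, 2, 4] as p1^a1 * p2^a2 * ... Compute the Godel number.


Encode each element as an exponent of the corresponding prime:
  2^2 = 4
  3^2 = 9
  5^4 = 625
Product = 4 * 9 * 625 = 22500

22500


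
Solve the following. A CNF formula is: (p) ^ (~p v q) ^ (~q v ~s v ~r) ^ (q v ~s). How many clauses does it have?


A CNF formula is a conjunction of clauses.
Clauses are separated by ^.
Counting the conjuncts: 4 clauses.

4


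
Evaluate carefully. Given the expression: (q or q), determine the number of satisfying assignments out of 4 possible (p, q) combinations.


Check all 4 assignments:
p=0, q=0: 0
p=0, q=1: 1
p=1, q=0: 0
p=1, q=1: 1
Count of True = 2

2


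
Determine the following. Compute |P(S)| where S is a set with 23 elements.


The power set of a set with n elements has 2^n elements.
|P(S)| = 2^23 = 8388608

8388608


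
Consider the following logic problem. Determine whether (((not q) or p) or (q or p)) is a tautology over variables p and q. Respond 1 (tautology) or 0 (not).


Check all 4 assignments:
p=0, q=0: 1
p=0, q=1: 1
p=1, q=0: 1
p=1, q=1: 1
Satisfying count = 4/4.
Tautology iff count = 4: yes.

1


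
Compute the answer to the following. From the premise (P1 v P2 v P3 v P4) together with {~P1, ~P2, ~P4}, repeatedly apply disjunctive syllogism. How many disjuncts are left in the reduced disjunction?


Original disjuncts (4): P1, P2, P3, P4
Negated (eliminate): ~P1, ~P2, ~P4
Remaining disjuncts: P3
Count = 4 - 3 = 1

1


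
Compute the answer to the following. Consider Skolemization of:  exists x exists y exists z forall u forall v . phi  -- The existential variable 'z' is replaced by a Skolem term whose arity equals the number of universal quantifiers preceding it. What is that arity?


Quantifier prefix: exists x exists y exists z forall u forall v
'z' is existentially quantified at position 3.
No universal quantifiers precede it.
Skolem function arity = 0 (a Skolem constant)

0


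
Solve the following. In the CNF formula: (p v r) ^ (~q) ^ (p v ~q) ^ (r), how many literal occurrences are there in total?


Counting literals in each clause:
Clause 1: 2 literal(s)
Clause 2: 1 literal(s)
Clause 3: 2 literal(s)
Clause 4: 1 literal(s)
Total = 6

6


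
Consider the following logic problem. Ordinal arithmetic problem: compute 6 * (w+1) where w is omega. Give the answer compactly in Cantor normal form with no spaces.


Compute 6 * (w+1).
Ordinal * is associative and left-distributive over +, but NOT commutative; for finite n>1, n*w = w but w*n stays w*n.
By left-distributivity: 6 * (w+1) = 6*w + 6*1 = w + 6 = w+6.
Result = w+6

w+6


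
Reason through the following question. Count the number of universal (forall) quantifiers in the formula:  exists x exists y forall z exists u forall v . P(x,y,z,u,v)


Quantifier prefix: exists x exists y forall z exists u forall v
Mark each quantifier type:
  E E U E U
Universal count = 2, Existential count = 3
Asked for universal (forall) quantifiers: 2

2


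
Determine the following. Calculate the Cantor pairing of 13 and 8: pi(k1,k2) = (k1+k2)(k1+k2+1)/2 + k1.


k1 + k2 = 21
(k1+k2)(k1+k2+1)/2 = 21 * 22 / 2 = 231
pi = 231 + 13 = 244

244


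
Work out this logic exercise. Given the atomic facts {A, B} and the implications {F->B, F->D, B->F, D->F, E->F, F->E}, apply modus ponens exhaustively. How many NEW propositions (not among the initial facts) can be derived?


Initial facts: {A, B}
Apply modus ponens to closure:
  B and B->F  =>  F
  F and F->E  =>  E
  F and F->D  =>  D
Final known: {A, B, D, E, F}
New propositions: {D, E, F}
Count = 3

3


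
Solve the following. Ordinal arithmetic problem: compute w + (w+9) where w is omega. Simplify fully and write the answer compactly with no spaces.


Compute w + (w+9).
Ordinal + is associative but NOT commutative; for finite n>0, n + w = w but w + n stays w+n.
w + (w+9) = (w+w) + 9 = w*2+9.
Result = w*2+9

w*2+9


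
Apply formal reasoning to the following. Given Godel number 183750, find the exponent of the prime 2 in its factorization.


Factorize 183750 by dividing by 2 repeatedly.
Division steps: 2 divides 183750 exactly 1 time(s).
Exponent of 2 = 1

1


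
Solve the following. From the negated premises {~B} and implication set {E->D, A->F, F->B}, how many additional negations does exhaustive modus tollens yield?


Initial negated facts: {~B}
Apply modus tollens to closure:
  ~B and F->B  =>  ~F
  ~F and A->F  =>  ~A
Final negated: {~A, ~B, ~F}
New negations: {~A, ~F}
Count = 2

2


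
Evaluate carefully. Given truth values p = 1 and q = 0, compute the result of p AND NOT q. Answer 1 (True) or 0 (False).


p = 1, q = 0
Operation: p AND NOT q
Evaluate: 1 AND NOT 0 = 1

1


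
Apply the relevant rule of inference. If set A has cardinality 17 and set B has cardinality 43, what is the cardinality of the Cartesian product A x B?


The Cartesian product A x B contains all ordered pairs (a, b).
|A x B| = |A| * |B| = 17 * 43 = 731

731


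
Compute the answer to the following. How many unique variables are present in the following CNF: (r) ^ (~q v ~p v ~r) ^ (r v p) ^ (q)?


Identify each variable that appears in the formula.
Variables found: p, q, r
Count = 3

3


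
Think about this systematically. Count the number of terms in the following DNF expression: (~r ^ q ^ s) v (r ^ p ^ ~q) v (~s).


A DNF formula is a disjunction of terms (conjunctions).
Terms are separated by v.
Counting the disjuncts: 3 terms.

3


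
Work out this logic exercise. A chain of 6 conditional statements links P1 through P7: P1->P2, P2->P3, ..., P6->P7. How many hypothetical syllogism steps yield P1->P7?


With 6 implications in a chain connecting 7 propositions:
P1->P2, P2->P3, ..., P6->P7
Steps needed = (number of implications) - 1 = 6 - 1 = 5

5


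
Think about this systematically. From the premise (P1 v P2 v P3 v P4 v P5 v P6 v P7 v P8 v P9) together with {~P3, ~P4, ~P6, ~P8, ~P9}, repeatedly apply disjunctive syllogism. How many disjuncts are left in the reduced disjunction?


Original disjuncts (9): P1, P2, P3, P4, P5, P6, P7, P8, P9
Negated (eliminate): ~P3, ~P4, ~P6, ~P8, ~P9
Remaining disjuncts: P1, P2, P5, P7
Count = 9 - 5 = 4

4


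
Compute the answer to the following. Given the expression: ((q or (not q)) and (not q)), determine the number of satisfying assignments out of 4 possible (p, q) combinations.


Check all 4 assignments:
p=0, q=0: 1
p=0, q=1: 0
p=1, q=0: 1
p=1, q=1: 0
Count of True = 2

2


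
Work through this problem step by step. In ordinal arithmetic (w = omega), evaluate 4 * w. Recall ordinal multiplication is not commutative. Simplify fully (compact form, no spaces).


Compute 4 * w.
Ordinal * is associative and left-distributive over +, but NOT commutative; for finite n>1, n*w = w but w*n stays w*n.
For finite n>0, n * w = sup{n*k : k<w} = w. So 4 * w = w.
Result = w

w


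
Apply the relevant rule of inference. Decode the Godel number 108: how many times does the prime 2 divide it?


Factorize 108 by dividing by 2 repeatedly.
Division steps: 2 divides 108 exactly 2 time(s).
Exponent of 2 = 2

2


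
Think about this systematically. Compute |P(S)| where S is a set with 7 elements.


The power set of a set with n elements has 2^n elements.
|P(S)| = 2^7 = 128

128


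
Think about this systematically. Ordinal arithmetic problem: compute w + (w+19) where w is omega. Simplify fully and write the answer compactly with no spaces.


Compute w + (w+19).
Ordinal + is associative but NOT commutative; for finite n>0, n + w = w but w + n stays w+n.
w + (w+19) = (w+w) + 19 = w*2+19.
Result = w*2+19

w*2+19


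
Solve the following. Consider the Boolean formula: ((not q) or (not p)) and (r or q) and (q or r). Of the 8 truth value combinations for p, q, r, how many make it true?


Evaluate all 8 assignments for p, q, r:
p=0, q=0, r=0: 0
p=0, q=0, r=1: 1
p=0, q=1, r=0: 1
p=0, q=1, r=1: 1
p=1, q=0, r=0: 0
p=1, q=0, r=1: 1
p=1, q=1, r=0: 0
p=1, q=1, r=1: 0
Satisfying count = 4

4


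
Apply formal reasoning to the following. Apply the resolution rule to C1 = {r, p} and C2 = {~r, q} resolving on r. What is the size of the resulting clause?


Remove r from C1 and ~r from C2.
C1 remainder: {p}
C2 remainder: {q}
Union (resolvent): {p, q}
Resolvent has 2 literal(s).

2


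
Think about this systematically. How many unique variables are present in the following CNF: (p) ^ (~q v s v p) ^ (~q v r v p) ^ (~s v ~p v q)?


Identify each variable that appears in the formula.
Variables found: p, q, r, s
Count = 4

4


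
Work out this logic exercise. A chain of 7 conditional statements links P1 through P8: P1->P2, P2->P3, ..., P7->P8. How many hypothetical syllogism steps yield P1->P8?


With 7 implications in a chain connecting 8 propositions:
P1->P2, P2->P3, ..., P7->P8
Steps needed = (number of implications) - 1 = 7 - 1 = 6

6


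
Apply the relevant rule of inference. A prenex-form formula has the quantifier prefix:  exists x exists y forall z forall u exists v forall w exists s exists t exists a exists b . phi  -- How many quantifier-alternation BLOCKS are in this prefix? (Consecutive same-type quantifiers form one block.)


Quantifier-type sequence: E E A A E A E E E E  (A=forall, E=exists)
Group into maximal same-type runs:
  Ex2 | Ax2 | Ex1 | Ax1 | Ex4
Number of blocks = 5

5


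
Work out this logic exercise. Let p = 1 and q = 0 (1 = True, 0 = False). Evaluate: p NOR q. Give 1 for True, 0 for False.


p = 1, q = 0
Operation: p NOR q
Evaluate: 1 NOR 0 = 0

0


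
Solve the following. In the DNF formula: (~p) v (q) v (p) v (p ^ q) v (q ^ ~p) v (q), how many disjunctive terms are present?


A DNF formula is a disjunction of terms (conjunctions).
Terms are separated by v.
Counting the disjuncts: 6 terms.

6


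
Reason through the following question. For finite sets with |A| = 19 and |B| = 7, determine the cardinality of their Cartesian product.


The Cartesian product A x B contains all ordered pairs (a, b).
|A x B| = |A| * |B| = 19 * 7 = 133

133


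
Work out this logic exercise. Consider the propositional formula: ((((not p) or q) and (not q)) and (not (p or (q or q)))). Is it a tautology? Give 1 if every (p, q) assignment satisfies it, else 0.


Check all 4 assignments:
p=0, q=0: 1
p=0, q=1: 0
p=1, q=0: 0
p=1, q=1: 0
Satisfying count = 1/4.
Tautology iff count = 4: no.

0


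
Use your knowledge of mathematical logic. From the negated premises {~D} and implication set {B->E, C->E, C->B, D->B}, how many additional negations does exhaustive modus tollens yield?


Initial negated facts: {~D}
Apply modus tollens to closure:
  (no implication fires)
Final negated: {~D}
New negations: {(none)}
Count = 0

0


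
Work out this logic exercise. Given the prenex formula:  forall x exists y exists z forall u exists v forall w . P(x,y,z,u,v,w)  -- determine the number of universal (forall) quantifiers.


Quantifier prefix: forall x exists y exists z forall u exists v forall w
Mark each quantifier type:
  U E E U E U
Universal count = 3, Existential count = 3
Asked for universal (forall) quantifiers: 3

3


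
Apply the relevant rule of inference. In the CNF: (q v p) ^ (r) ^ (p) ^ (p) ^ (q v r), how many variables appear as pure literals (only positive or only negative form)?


Check each variable for pure literal status:
p: pure positive
q: pure positive
r: pure positive
Pure literal count = 3

3


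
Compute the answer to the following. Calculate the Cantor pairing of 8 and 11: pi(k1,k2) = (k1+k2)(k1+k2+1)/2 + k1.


k1 + k2 = 19
(k1+k2)(k1+k2+1)/2 = 19 * 20 / 2 = 190
pi = 190 + 8 = 198

198


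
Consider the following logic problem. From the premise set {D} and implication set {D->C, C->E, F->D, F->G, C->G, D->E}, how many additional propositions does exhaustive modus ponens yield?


Initial facts: {D}
Apply modus ponens to closure:
  D and D->C  =>  C
  C and C->E  =>  E
  C and C->G  =>  G
Final known: {C, D, E, G}
New propositions: {C, E, G}
Count = 3

3


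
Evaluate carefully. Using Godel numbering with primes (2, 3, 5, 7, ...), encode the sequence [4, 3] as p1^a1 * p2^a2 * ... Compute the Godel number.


Encode each element as an exponent of the corresponding prime:
  2^4 = 16
  3^3 = 27
Product = 16 * 27 = 432

432


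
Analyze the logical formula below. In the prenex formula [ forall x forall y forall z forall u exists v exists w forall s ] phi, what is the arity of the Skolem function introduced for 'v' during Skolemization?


Quantifier prefix: forall x forall y forall z forall u exists v exists w forall s
'v' is existentially quantified at position 5.
Universal variables preceding it: x, y, z, u
Skolem function arity = 4

4


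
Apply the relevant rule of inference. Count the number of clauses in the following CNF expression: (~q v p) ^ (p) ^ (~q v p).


A CNF formula is a conjunction of clauses.
Clauses are separated by ^.
Counting the conjuncts: 3 clauses.

3


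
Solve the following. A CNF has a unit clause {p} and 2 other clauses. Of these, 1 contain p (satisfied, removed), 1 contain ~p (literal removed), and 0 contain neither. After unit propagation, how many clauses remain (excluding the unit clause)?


Satisfied (removed): 1
Shortened (remain): 1
Unchanged (remain): 0
Remaining = 1 + 0 = 1

1


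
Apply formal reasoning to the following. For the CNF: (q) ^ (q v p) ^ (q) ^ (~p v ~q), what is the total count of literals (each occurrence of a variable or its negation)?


Counting literals in each clause:
Clause 1: 1 literal(s)
Clause 2: 2 literal(s)
Clause 3: 1 literal(s)
Clause 4: 2 literal(s)
Total = 6

6


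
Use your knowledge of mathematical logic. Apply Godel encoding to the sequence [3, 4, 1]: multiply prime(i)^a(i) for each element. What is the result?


Encode each element as an exponent of the corresponding prime:
  2^3 = 8
  3^4 = 81
  5^1 = 5
Product = 8 * 81 * 5 = 3240

3240


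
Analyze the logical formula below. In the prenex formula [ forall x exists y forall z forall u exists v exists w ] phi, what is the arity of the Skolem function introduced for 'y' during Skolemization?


Quantifier prefix: forall x exists y forall z forall u exists v exists w
'y' is existentially quantified at position 2.
Universal variables preceding it: x
Skolem function arity = 1

1


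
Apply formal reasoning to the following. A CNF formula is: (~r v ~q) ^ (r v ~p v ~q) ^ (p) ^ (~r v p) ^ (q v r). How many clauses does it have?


A CNF formula is a conjunction of clauses.
Clauses are separated by ^.
Counting the conjuncts: 5 clauses.

5


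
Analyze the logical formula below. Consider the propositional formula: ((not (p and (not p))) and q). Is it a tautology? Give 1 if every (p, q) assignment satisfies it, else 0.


Check all 4 assignments:
p=0, q=0: 0
p=0, q=1: 1
p=1, q=0: 0
p=1, q=1: 1
Satisfying count = 2/4.
Tautology iff count = 4: no.

0


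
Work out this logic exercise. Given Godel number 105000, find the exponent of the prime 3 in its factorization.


Factorize 105000 by dividing by 3 repeatedly.
Division steps: 3 divides 105000 exactly 1 time(s).
Exponent of 3 = 1

1


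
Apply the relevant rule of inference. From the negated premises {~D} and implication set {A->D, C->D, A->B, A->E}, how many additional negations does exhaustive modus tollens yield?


Initial negated facts: {~D}
Apply modus tollens to closure:
  ~D and A->D  =>  ~A
  ~D and C->D  =>  ~C
Final negated: {~A, ~C, ~D}
New negations: {~A, ~C}
Count = 2

2


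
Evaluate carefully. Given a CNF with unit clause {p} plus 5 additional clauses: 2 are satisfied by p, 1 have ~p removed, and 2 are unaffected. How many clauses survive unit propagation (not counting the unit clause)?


Satisfied (removed): 2
Shortened (remain): 1
Unchanged (remain): 2
Remaining = 1 + 2 = 3

3


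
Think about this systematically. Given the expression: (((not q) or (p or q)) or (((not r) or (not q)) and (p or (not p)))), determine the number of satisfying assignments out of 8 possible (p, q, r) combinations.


Check all 8 assignments:
p=0, q=0, r=0: 1
p=0, q=0, r=1: 1
p=0, q=1, r=0: 1
p=0, q=1, r=1: 1
p=1, q=0, r=0: 1
p=1, q=0, r=1: 1
p=1, q=1, r=0: 1
p=1, q=1, r=1: 1
Count of True = 8

8


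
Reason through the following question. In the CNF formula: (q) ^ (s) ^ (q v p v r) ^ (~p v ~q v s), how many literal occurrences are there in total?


Counting literals in each clause:
Clause 1: 1 literal(s)
Clause 2: 1 literal(s)
Clause 3: 3 literal(s)
Clause 4: 3 literal(s)
Total = 8

8


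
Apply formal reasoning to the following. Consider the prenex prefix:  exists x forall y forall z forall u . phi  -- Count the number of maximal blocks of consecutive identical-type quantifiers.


Quantifier-type sequence: E A A A  (A=forall, E=exists)
Group into maximal same-type runs:
  Ex1 | Ax3
Number of blocks = 2

2


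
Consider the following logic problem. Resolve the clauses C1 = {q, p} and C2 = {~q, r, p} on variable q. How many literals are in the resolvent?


Remove q from C1 and ~q from C2.
C1 remainder: {p}
C2 remainder: {r, p}
Union (resolvent): {p, r}
Resolvent has 2 literal(s).

2


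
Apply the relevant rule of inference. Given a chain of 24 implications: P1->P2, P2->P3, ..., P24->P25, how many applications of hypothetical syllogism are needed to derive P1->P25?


With 24 implications in a chain connecting 25 propositions:
P1->P2, P2->P3, ..., P24->P25
Steps needed = (number of implications) - 1 = 24 - 1 = 23

23


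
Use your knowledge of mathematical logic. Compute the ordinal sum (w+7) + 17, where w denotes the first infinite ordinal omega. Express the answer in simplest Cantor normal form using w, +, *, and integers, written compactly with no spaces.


Compute (w+7) + 17.
Ordinal + is associative but NOT commutative; for finite n>0, n + w = w but w + n stays w+n.
By associativity: (w+7) + 17 = w + (7+17) = w+24.
Result = w+24

w+24


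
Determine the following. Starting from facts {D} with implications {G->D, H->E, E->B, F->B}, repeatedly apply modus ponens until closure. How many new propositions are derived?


Initial facts: {D}
Apply modus ponens to closure:
  (no implication fires)
Final known: {D}
New propositions: {(none)}
Count = 0

0


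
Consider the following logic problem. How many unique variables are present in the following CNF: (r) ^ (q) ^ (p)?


Identify each variable that appears in the formula.
Variables found: p, q, r
Count = 3

3


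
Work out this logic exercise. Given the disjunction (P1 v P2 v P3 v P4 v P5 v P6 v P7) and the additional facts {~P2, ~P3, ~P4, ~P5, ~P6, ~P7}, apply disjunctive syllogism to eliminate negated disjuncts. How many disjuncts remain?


Original disjuncts (7): P1, P2, P3, P4, P5, P6, P7
Negated (eliminate): ~P2, ~P3, ~P4, ~P5, ~P6, ~P7
Remaining disjuncts: P1
Count = 7 - 6 = 1

1


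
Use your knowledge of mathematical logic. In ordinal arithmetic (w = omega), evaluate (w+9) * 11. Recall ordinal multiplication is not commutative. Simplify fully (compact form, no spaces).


Compute (w+9) * 11.
Ordinal * is associative and left-distributive over +, but NOT commutative; for finite n>1, n*w = w but w*n stays w*n.
(w+9) * 11 = (w+9) repeated 11 times. Each intermediate +9 is absorbed by the following w; only the last survives: w*11+9.
Result = w*11+9

w*11+9


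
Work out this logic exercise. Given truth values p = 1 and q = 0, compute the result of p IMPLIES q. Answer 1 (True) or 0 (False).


p = 1, q = 0
Operation: p IMPLIES q
Evaluate: 1 IMPLIES 0 = 0

0


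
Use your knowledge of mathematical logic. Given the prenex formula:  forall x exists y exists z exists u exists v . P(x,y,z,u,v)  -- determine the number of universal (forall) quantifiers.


Quantifier prefix: forall x exists y exists z exists u exists v
Mark each quantifier type:
  U E E E E
Universal count = 1, Existential count = 4
Asked for universal (forall) quantifiers: 1

1


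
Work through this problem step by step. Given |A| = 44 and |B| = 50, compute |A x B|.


The Cartesian product A x B contains all ordered pairs (a, b).
|A x B| = |A| * |B| = 44 * 50 = 2200

2200


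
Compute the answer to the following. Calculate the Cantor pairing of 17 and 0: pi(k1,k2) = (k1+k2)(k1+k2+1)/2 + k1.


k1 + k2 = 17
(k1+k2)(k1+k2+1)/2 = 17 * 18 / 2 = 153
pi = 153 + 17 = 170

170


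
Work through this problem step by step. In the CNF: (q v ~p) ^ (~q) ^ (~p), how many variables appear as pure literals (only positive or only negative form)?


Check each variable for pure literal status:
p: pure negative
q: mixed (not pure)
r: absent (not pure)
Pure literal count = 1

1


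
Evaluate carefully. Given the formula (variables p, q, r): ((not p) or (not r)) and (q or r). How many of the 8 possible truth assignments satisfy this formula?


Evaluate all 8 assignments for p, q, r:
p=0, q=0, r=0: 0
p=0, q=0, r=1: 1
p=0, q=1, r=0: 1
p=0, q=1, r=1: 1
p=1, q=0, r=0: 0
p=1, q=0, r=1: 0
p=1, q=1, r=0: 1
p=1, q=1, r=1: 0
Satisfying count = 4

4


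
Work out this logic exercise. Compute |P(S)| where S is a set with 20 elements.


The power set of a set with n elements has 2^n elements.
|P(S)| = 2^20 = 1048576

1048576


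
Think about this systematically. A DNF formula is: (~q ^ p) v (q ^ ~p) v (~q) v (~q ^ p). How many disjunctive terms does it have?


A DNF formula is a disjunction of terms (conjunctions).
Terms are separated by v.
Counting the disjuncts: 4 terms.

4


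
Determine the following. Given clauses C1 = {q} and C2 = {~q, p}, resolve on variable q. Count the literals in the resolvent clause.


Remove q from C1 and ~q from C2.
C1 remainder: {}
C2 remainder: {p}
Union (resolvent): {p}
Resolvent has 1 literal(s).

1


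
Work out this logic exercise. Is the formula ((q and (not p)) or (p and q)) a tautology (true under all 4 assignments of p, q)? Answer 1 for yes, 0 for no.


Check all 4 assignments:
p=0, q=0: 0
p=0, q=1: 1
p=1, q=0: 0
p=1, q=1: 1
Satisfying count = 2/4.
Tautology iff count = 4: no.

0


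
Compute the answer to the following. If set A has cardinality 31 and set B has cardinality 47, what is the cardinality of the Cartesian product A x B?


The Cartesian product A x B contains all ordered pairs (a, b).
|A x B| = |A| * |B| = 31 * 47 = 1457

1457


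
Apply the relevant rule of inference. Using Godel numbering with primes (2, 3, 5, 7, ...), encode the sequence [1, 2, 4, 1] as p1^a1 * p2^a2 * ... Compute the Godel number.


Encode each element as an exponent of the corresponding prime:
  2^1 = 2
  3^2 = 9
  5^4 = 625
  7^1 = 7
Product = 2 * 9 * 625 * 7 = 78750

78750


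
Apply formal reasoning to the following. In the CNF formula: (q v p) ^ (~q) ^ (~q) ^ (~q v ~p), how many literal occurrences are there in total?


Counting literals in each clause:
Clause 1: 2 literal(s)
Clause 2: 1 literal(s)
Clause 3: 1 literal(s)
Clause 4: 2 literal(s)
Total = 6

6


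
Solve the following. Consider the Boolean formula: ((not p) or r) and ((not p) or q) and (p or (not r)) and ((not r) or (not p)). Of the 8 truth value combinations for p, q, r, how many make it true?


Evaluate all 8 assignments for p, q, r:
p=0, q=0, r=0: 1
p=0, q=0, r=1: 0
p=0, q=1, r=0: 1
p=0, q=1, r=1: 0
p=1, q=0, r=0: 0
p=1, q=0, r=1: 0
p=1, q=1, r=0: 0
p=1, q=1, r=1: 0
Satisfying count = 2

2


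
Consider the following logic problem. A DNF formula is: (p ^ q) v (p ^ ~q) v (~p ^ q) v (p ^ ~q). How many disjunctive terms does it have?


A DNF formula is a disjunction of terms (conjunctions).
Terms are separated by v.
Counting the disjuncts: 4 terms.

4


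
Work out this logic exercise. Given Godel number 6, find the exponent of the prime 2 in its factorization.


Factorize 6 by dividing by 2 repeatedly.
Division steps: 2 divides 6 exactly 1 time(s).
Exponent of 2 = 1

1


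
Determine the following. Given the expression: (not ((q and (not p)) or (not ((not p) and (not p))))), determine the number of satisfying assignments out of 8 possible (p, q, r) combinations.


Check all 8 assignments:
p=0, q=0, r=0: 1
p=0, q=0, r=1: 1
p=0, q=1, r=0: 0
p=0, q=1, r=1: 0
p=1, q=0, r=0: 0
p=1, q=0, r=1: 0
p=1, q=1, r=0: 0
p=1, q=1, r=1: 0
Count of True = 2

2


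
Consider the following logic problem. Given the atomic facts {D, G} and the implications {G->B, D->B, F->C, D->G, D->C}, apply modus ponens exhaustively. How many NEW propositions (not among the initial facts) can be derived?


Initial facts: {D, G}
Apply modus ponens to closure:
  G and G->B  =>  B
  D and D->C  =>  C
Final known: {B, C, D, G}
New propositions: {B, C}
Count = 2

2


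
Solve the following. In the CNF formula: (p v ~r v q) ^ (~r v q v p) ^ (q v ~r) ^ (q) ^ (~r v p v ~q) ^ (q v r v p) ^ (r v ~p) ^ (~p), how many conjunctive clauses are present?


A CNF formula is a conjunction of clauses.
Clauses are separated by ^.
Counting the conjuncts: 8 clauses.

8


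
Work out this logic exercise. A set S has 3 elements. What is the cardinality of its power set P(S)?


The power set of a set with n elements has 2^n elements.
|P(S)| = 2^3 = 8

8


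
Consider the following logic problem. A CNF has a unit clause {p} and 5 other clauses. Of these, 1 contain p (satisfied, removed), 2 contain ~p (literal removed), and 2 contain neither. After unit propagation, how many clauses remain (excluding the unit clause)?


Satisfied (removed): 1
Shortened (remain): 2
Unchanged (remain): 2
Remaining = 2 + 2 = 4

4
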